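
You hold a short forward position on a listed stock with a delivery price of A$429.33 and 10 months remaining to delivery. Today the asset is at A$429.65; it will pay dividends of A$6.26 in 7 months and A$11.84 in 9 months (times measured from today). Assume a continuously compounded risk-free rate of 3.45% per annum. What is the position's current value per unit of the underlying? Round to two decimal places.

PV(remaining dividends) I = 6.26·e^(−0.0345·7/12) + 11.84·e^(−0.0345·9/12) = 17.6728
Current forward F = (S − I)·e^(rT) = (429.65 − 17.6728)·e^(0.0345·10/12) = 411.9772 × 1.029167 = 423.9933
Value (long) = (F − K)·e^(−rT) = (423.9933 − 429.33) × 0.971659 = -5.1855
Short position value = −(long value) = A$5.19

A$5.19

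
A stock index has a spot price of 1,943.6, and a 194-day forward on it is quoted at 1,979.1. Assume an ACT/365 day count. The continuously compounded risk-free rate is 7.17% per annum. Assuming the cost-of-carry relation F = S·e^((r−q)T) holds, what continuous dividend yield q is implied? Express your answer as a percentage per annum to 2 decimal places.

From F = S·e^((r−q)T): (r − q) = ln(F/S)/T
ln(1979.1/1943.6) = ln(1.018265) = 0.018100
(r − q) = 0.018100 / (194/365) = 0.034054
q = r − ln(F/S)/T = 0.0717 − 0.034054 = 0.037646
q = 3.76%

3.76%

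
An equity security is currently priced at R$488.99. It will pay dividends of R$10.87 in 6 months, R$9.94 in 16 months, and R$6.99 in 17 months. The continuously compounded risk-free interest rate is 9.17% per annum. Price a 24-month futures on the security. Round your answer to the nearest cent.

R$557.01

PV(dividends) I = 10.87·e^(−0.0917·6/12) + 9.94·e^(−0.0917·16/12) + 6.99·e^(−0.0917·17/12)
I = 10.3829 + 8.7960 + 6.1384 = 25.3173
F = (S − I)·e^(rT) = (488.99 − 25.3173) · e^(0.0917·24/12)
= 463.6727 · e^0.183400 = 463.6727 × 1.201295 = R$557.01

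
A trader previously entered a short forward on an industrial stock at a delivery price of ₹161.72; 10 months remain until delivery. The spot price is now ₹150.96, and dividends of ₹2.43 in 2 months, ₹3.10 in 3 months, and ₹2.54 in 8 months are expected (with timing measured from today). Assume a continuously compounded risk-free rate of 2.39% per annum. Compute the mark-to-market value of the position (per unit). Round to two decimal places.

₹15.57

PV(remaining dividends) I = 2.43·e^(−0.0239·2/12) + 3.10·e^(−0.0239·3/12) + 2.54·e^(−0.0239·8/12) = 8.0017
Current forward F = (S − I)·e^(rT) = (150.96 − 8.0017)·e^(0.0239·10/12) = 142.9583 × 1.020116 = 145.8340
Value (long) = (F − K)·e^(−rT) = (145.8340 − 161.72) × 0.980280 = -15.5727
Short position value = −(long value) = ₹15.57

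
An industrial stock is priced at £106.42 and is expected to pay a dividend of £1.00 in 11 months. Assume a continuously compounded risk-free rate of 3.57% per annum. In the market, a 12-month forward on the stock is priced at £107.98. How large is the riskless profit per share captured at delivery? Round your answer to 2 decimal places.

£1.30 per share

PV(dividends) I = 1.00·e^(−0.0357·11/12) = 0.9678
Fair forward F* = (S − I)·e^(rT) = (106.42 − 0.9678)·e^0.035700 = 105.4522 × 1.036345 = 109.2849
Market £107.98 < fair 109.2849: forward underpriced → reverse cash-and-carry (short the stock, invest proceeds at r, pay the dividends, go long the forward).
Profit at T = |F_mkt − F*| = |107.98 − 109.2849| = £1.30 per share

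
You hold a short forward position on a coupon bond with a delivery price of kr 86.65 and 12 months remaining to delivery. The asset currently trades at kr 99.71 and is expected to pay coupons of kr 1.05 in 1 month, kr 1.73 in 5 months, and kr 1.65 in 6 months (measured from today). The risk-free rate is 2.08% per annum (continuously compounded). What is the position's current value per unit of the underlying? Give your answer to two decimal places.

PV(remaining coupons) I = 1.05·e^(−0.0208·1/12) + 1.73·e^(−0.0208·5/12) + 1.65·e^(−0.0208·6/12) = 4.3962
Current forward F = (S − I)·e^(rT) = (99.71 − 4.3962)·e^(0.0208·12/12) = 95.3138 × 1.021018 = 97.3171
Value (long) = (F − K)·e^(−rT) = (97.3171 − 86.65) × 0.979415 = 10.4475
Short position value = −(long value) = -kr 10.45

-kr 10.45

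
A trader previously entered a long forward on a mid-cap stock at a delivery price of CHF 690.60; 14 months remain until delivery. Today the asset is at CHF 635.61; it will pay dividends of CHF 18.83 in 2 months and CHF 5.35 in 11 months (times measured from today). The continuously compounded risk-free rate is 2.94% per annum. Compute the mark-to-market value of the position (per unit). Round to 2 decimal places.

-CHF 55.65

PV(remaining dividends) I = 18.83·e^(−0.0294·2/12) + 5.35·e^(−0.0294·11/12) = 23.9457
Current forward F = (S − I)·e^(rT) = (635.61 − 23.9457)·e^(0.0294·14/12) = 611.6643 × 1.034895 = 633.0083
Value (long) = (F − K)·e^(−rT) = (633.0083 − 690.60) × 0.966282 = -55.6498
Value = -CHF 55.65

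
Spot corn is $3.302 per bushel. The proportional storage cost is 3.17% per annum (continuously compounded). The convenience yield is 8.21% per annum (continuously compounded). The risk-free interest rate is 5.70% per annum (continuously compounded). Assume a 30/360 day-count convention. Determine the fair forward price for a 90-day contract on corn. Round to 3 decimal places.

Net carry = r + u − y = 0.0570 + 0.0317 − 0.0821 = 0.0066
F = S·e^((r+u−y)T) = 3.302 · e^(0.0066 × 90/360) = 3.302 · e^0.001650
= 3.302 × 1.001651 = $3.307 per bushel

$3.307 per bushel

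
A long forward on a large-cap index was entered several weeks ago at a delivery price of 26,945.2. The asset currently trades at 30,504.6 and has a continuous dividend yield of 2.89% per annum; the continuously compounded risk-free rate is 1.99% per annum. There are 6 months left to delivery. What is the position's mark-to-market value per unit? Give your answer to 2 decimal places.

Current fair forward for the remaining 6 months: F = S·e^((r − q)·T), (r − q) = 0.0199 − 0.0289 = -0.0090
F = 30504.6 · e^(-0.0090 × 6/12) = 30504.6 × 0.99551011 = 30367.6377
Value of long forward = (F − K)·e^(−rT) = (30367.6377 − 26945.2) · e^(−0.0199·6/12)
= 3422.4377 × 0.99009934 = 3388.55

3388.55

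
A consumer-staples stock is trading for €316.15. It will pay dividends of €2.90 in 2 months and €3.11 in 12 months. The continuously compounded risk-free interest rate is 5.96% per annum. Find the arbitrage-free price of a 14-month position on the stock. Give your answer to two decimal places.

PV(dividends) I = 2.90·e^(−0.0596·2/12) + 3.11·e^(−0.0596·12/12)
I = 2.8713 + 2.9301 = 5.8014
F = (S − I)·e^(rT) = (316.15 − 5.8014) · e^(0.0596·14/12)
= 310.3486 · e^0.069533 = 310.3486 × 1.072007 = €332.70

€332.70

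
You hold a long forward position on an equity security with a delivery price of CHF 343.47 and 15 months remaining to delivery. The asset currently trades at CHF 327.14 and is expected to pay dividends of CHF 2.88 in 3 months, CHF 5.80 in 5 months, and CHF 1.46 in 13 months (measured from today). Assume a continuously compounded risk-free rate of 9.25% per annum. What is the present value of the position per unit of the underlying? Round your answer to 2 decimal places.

PV(remaining dividends) I = 2.88·e^(−0.0925·3/12) + 5.80·e^(−0.0925·5/12) + 1.46·e^(−0.0925·13/12) = 9.7157
Current forward F = (S − I)·e^(rT) = (327.14 − 9.7157)·e^(0.0925·15/12) = 317.4243 × 1.122575 = 356.3326
Value (long) = (F − K)·e^(−rT) = (356.3326 − 343.47) × 0.890809 = 11.4581
Value = CHF 11.46

CHF 11.46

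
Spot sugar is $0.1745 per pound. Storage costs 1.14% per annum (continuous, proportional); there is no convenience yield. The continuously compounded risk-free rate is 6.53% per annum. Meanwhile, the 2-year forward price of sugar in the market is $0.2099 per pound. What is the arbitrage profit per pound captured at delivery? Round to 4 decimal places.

$0.0065 per pound

Fair forward: F* = S·e^(carry·T), with carry = (r + u) = 0.0653 + 0.0114 = 0.0767
F* = 0.1745 · e^(0.0767 × 2) = 0.1745 · e^0.153400 = 0.1745 × 1.165791 = $0.2034
Market $0.2099 > fair $0.2034: forward overpriced → cash-and-carry (buy spot, short the forward).
At maturity, profit = |F_mkt − F*| = |0.2099 − 0.2034| = $0.0065 per pound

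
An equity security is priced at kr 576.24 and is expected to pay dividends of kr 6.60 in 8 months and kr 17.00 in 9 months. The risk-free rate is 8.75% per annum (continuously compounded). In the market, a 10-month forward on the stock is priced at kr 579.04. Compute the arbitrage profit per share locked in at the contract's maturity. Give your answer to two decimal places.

kr 16.97 per share

PV(dividends) I = 6.60·e^(−0.0875·8/12) + 17.00·e^(−0.0875·9/12) = 22.1462
Fair forward F* = (S − I)·e^(rT) = (576.24 − 22.1462)·e^0.072917 = 554.0938 × 1.075641 = 596.0060
Market kr 579.04 < fair 596.0060: forward underpriced → reverse cash-and-carry (short the stock, invest proceeds at r, pay the dividends, go long the forward).
Profit at T = |F_mkt − F*| = |579.04 − 596.0060| = kr 16.97 per share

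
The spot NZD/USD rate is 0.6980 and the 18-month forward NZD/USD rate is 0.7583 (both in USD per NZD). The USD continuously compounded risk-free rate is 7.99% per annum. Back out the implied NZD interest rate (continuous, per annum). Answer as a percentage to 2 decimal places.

F = S·e^((r_USD − r_NZD)T) ⇒ r_NZD = r_USD − ln(F/S)/T
ln(0.7583/0.6980) = 0.082860; /(18/12) = 0.055240
r_NZD = 0.0799 − 0.055240 = 0.024660
r_NZD = 2.47%

2.47%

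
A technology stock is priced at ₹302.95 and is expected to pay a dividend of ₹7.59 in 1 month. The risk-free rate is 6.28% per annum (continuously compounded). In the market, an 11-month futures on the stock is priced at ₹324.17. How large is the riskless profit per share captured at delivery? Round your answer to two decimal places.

PV(dividends) I = 7.59·e^(−0.0628·1/12) = 7.5504
Fair futures F* = (S − I)·e^(rT) = (302.95 − 7.5504)·e^0.057567 = 295.3996 × 1.059256 = 312.9038
Market ₹324.17 > fair 312.9038: forward overpriced → cash-and-carry (borrow at r, buy the stock and collect the dividends, short the forward).
Profit at T = |F_mkt − F*| = |324.17 − 312.9038| = ₹11.27 per share

₹11.27 per share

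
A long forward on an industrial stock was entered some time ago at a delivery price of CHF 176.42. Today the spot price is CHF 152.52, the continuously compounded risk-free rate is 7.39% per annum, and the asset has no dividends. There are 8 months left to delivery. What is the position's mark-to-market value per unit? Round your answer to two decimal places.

Current fair forward for the remaining 8 months: F = S·e^(r·T), r = 0.0739
F = 152.52 · e^(0.0739 × 8/12) = 152.52 × 1.050500 = 160.2223
Value of long forward = (F − K)·e^(−rT) = (160.2223 − 176.42) · e^(−0.0739·8/12)
= -16.1977 × 0.951927 = -15.42

-CHF 15.42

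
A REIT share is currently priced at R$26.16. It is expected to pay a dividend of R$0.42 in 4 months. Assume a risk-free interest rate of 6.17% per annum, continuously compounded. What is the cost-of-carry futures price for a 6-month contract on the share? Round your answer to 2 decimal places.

PV(dividends) I = 0.42·e^(−0.0617·4/12)
I = 0.4115
F = (S − I)·e^(rT) = (26.16 − 0.4115) · e^(0.0617·6/12)
= 25.7485 · e^0.030850 = 25.7485 × 1.031331 = R$26.56

R$26.56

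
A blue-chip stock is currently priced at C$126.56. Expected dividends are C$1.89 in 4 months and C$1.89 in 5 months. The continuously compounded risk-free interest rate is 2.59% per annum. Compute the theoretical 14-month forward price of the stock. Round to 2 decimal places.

C$126.58

PV(dividends) I = 1.89·e^(−0.0259·4/12) + 1.89·e^(−0.0259·5/12)
I = 1.8738 + 1.8697 = 3.7435
F = (S − I)·e^(rT) = (126.56 − 3.7435) · e^(0.0259·14/12)
= 122.8165 · e^0.030217 = 122.8165 × 1.030678 = C$126.58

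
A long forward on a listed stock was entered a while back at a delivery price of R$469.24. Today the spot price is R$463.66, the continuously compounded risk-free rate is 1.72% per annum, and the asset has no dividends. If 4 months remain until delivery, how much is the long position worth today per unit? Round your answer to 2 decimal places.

Current fair forward for the remaining 4 months: F = S·e^(r·T), r = 0.0172
F = 463.66 · e^(0.0172 × 4/12) = 463.66 × 1.005750 = 466.3260
Value of long forward = (F − K)·e^(−rT) = (466.3260 − 469.24) · e^(−0.0172·4/12)
= -2.9140 × 0.994283 = -2.90

-R$2.90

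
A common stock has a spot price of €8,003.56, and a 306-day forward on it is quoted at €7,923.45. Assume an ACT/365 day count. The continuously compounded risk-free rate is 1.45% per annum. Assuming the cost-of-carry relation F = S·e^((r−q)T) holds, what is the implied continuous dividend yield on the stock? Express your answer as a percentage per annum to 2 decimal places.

From F = S·e^((r−q)T): (r − q) = ln(F/S)/T
ln(7923.45/8003.56) = ln(0.989991) = -0.010059
(r − q) = -0.010059 / (306/365) = -0.011998
q = r − ln(F/S)/T = 0.0145 + 0.011998 = 0.026498
q = 2.65%

2.65%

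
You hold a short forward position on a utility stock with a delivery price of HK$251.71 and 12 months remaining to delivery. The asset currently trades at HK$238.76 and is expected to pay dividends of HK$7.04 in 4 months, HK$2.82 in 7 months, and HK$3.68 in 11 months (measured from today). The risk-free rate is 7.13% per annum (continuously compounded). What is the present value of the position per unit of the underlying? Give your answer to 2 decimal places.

HK$8.65

PV(remaining dividends) I = 7.04·e^(−0.0713·4/12) + 2.82·e^(−0.0713·7/12) + 3.68·e^(−0.0713·11/12) = 13.0269
Current forward F = (S − I)·e^(rT) = (238.76 − 13.0269)·e^(0.0713·12/12) = 225.7331 × 1.073903 = 242.4155
Value (long) = (F − K)·e^(−rT) = (242.4155 − 251.71) × 0.931182 = -8.6549
Short position value = −(long value) = HK$8.65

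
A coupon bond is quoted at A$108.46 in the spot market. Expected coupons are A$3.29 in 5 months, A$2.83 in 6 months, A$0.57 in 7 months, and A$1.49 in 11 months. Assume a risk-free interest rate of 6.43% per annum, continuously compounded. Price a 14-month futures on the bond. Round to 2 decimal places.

PV(coupons) I = 3.29·e^(−0.0643·5/12) + 2.83·e^(−0.0643·6/12) + 0.57·e^(−0.0643·7/12) + 1.49·e^(−0.0643·11/12)
I = 3.2030 + 2.7405 + 0.5490 + 1.4047 = 7.8972
F = (S − I)·e^(rT) = (108.46 − 7.8972) · e^(0.0643·14/12)
= 100.5628 · e^0.075017 = 100.5628 × 1.077902 = A$108.40

A$108.40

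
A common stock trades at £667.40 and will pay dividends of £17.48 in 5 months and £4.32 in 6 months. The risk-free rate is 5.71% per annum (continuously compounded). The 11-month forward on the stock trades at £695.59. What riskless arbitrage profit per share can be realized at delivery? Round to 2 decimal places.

£14.74 per share

PV(dividends) I = 17.48·e^(−0.0571·5/12) + 4.32·e^(−0.0571·6/12) = 21.2674
Fair forward F* = (S − I)·e^(rT) = (667.40 − 21.2674)·e^0.052342 = 646.1326 × 1.053736 = 680.8532
Market £695.59 > fair 680.8532: forward overpriced → cash-and-carry (borrow at r, buy the stock and collect the dividends, short the forward).
Profit at T = |F_mkt − F*| = |695.59 − 680.8532| = £14.74 per share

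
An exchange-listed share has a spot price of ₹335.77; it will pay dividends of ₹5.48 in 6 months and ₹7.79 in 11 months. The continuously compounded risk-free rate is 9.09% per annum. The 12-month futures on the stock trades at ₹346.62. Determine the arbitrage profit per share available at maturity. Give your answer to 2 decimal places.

PV(dividends) I = 5.48·e^(−0.0909·6/12) + 7.79·e^(−0.0909·11/12) = 12.4037
Fair futures F* = (S − I)·e^(rT) = (335.77 − 12.4037)·e^0.090900 = 323.3663 × 1.095159 = 354.1375
Market ₹346.62 < fair 354.1375: forward underpriced → reverse cash-and-carry (short the stock, invest proceeds at r, pay the dividends, go long the forward).
Profit at T = |F_mkt − F*| = |346.62 − 354.1375| = ₹7.52 per share

₹7.52 per share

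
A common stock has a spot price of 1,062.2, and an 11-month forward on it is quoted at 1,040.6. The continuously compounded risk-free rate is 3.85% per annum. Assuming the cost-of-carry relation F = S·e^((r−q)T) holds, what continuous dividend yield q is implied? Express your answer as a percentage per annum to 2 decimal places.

6.09%

From F = S·e^((r−q)T): (r − q) = ln(F/S)/T
ln(1040.6/1062.2) = ln(0.979665) = -0.020545
(r − q) = -0.020545 / (11/12) = -0.022413
q = r − ln(F/S)/T = 0.0385 + 0.022413 = 0.060913
q = 6.09%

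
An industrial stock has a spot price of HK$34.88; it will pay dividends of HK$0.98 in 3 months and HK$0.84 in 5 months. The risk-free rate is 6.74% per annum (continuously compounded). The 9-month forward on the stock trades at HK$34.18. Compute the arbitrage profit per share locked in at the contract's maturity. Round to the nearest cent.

HK$0.64 per share

PV(dividends) I = 0.98·e^(−0.0674·3/12) + 0.84·e^(−0.0674·5/12) = 1.7804
Fair forward F* = (S − I)·e^(rT) = (34.88 − 1.7804)·e^0.050550 = 33.0996 × 1.051849 = 34.8158
Market HK$34.18 < fair 34.8158: forward underpriced → reverse cash-and-carry (short the stock, invest proceeds at r, pay the dividends, go long the forward).
Profit at T = |F_mkt − F*| = |34.18 − 34.8158| = HK$0.64 per share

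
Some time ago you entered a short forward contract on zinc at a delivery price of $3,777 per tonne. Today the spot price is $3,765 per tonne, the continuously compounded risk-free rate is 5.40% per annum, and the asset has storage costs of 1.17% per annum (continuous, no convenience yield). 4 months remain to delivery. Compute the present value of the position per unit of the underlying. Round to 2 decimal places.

Current fair forward for the remaining 4 months: F = S·e^((r + u)·T), (r + u) = 0.0540 + 0.0117 = 0.0657
F = 3765 · e^(0.0657 × 4/12) = 3765 × 1.02214157 = 3848.3630
Value of long forward = (F − K)·e^(−rT) = (3848.3630 − 3777) · e^(−0.0540·4/12)
= 71.3630 × 0.98216103 = 70.09
Short position value = −(long value) = -$70.09

-$70.09 per tonne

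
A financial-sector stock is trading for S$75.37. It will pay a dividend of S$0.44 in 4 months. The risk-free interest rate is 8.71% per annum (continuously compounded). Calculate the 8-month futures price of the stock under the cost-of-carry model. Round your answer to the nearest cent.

S$79.42

PV(dividends) I = 0.44·e^(−0.0871·4/12)
I = 0.4274
F = (S − I)·e^(rT) = (75.37 − 0.4274) · e^(0.0871·8/12)
= 74.9426 · e^0.058067 = 74.9426 × 1.059786 = S$79.42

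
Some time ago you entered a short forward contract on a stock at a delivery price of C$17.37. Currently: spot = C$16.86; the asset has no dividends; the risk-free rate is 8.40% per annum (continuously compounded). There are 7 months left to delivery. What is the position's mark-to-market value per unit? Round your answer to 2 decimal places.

-C$0.32

Current fair forward for the remaining 7 months: F = S·e^(r·T), r = 0.0840
F = 16.86 · e^(0.0840 × 7/12) = 16.86 × 1.050220 = 17.7067
Value of long forward = (F − K)·e^(−rT) = (17.7067 − 17.37) · e^(−0.0840·7/12)
= 0.3367 × 0.952181 = 0.32
Short position value = −(long value) = -C$0.32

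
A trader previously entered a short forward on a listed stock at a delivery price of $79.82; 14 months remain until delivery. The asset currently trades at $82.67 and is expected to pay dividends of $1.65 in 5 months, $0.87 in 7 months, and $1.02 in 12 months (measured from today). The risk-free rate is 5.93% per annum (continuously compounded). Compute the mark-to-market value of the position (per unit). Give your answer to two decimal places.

PV(remaining dividends) I = 1.65·e^(−0.0593·5/12) + 0.87·e^(−0.0593·7/12) + 1.02·e^(−0.0593·12/12) = 3.4114
Current forward F = (S − I)·e^(rT) = (82.67 − 3.4114)·e^(0.0593·14/12) = 79.2586 × 1.071633 = 84.9361
Value (long) = (F − K)·e^(−rT) = (84.9361 − 79.82) × 0.933156 = 4.7741
Short position value = −(long value) = -$4.77

-$4.77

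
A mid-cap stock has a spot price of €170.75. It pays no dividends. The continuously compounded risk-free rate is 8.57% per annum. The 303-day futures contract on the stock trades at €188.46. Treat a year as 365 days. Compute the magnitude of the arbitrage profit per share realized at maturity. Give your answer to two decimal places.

Fair futures: F* = S·e^(carry·T), with carry = r = 0.0857
F* = 170.75 · e^(0.0857 × 303/365) = 170.75 · e^0.071143 = 170.75 × 1.073735 = €183.3403
Market €188.46 > fair €183.3403: forward overpriced → cash-and-carry (buy spot, short the forward).
At maturity, profit = |F_mkt − F*| = |188.46 − 183.3403| = €5.12 per share

€5.12 per share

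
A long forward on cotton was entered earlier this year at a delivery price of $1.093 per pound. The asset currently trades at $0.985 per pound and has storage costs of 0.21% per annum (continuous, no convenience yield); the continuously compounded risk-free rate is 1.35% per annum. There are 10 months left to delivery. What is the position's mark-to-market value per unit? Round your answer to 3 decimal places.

Current fair forward for the remaining 10 months: F = S·e^((r + u)·T), (r + u) = 0.0135 + 0.0021 = 0.0156
F = 0.985 · e^(0.0156 × 10/12) = 0.985 × 1.013085 = 0.9979
Value of long forward = (F − K)·e^(−rT) = (0.9979 − 1.093) · e^(−0.0135·10/12)
= -0.0951 × 0.988813 = -0.094

-$0.094 per pound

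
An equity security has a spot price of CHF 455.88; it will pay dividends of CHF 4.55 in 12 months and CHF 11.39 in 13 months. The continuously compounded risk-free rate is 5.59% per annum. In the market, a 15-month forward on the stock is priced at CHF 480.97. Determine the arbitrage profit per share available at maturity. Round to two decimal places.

PV(dividends) I = 4.55·e^(−0.0559·12/12) + 11.39·e^(−0.0559·13/12) = 15.0233
Fair forward F* = (S − I)·e^(rT) = (455.88 − 15.0233)·e^0.069875 = 440.8567 × 1.072374 = 472.7633
Market CHF 480.97 > fair 472.7633: forward overpriced → cash-and-carry (borrow at r, buy the stock and collect the dividends, short the forward).
Profit at T = |F_mkt − F*| = |480.97 − 472.7633| = CHF 8.21 per share

CHF 8.21 per share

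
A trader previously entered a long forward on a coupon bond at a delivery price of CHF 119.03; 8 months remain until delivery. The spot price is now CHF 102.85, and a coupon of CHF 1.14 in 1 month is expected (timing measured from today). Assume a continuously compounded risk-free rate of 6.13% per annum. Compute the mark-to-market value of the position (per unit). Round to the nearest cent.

PV(remaining coupons) I = 1.14·e^(−0.0613·1/12) = 1.1342
Current forward F = (S − I)·e^(rT) = (102.85 − 1.1342)·e^(0.0613·8/12) = 101.7158 × 1.041713 = 105.9587
Value (long) = (F − K)·e^(−rT) = (105.9587 − 119.03) × 0.959957 = -12.5479
Value = -CHF 12.55

-CHF 12.55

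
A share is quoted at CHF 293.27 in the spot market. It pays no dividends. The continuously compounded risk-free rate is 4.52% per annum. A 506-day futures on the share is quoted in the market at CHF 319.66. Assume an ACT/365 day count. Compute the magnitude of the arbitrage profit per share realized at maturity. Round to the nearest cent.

Fair futures: F* = S·e^(carry·T), with carry = r = 0.0452
F* = 293.27 · e^(0.0452 × 506/365) = 293.27 · e^0.062661 = 293.27 × 1.064666 = CHF 312.2346
Market CHF 319.66 > fair CHF 312.2346: forward overpriced → cash-and-carry (buy spot, short the forward).
At maturity, profit = |F_mkt − F*| = |319.66 − 312.2346| = CHF 7.43 per share

CHF 7.43 per share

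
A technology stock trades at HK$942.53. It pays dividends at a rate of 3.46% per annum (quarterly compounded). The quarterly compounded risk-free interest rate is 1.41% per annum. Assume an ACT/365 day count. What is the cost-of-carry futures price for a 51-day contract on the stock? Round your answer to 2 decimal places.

HK$939.85

F = S · (1+r/4)^(4T) / (1+q/4)^(4T)
= 942.53 × 1.001969 / 1.004825 = 942.53 × 0.997158
F = HK$939.85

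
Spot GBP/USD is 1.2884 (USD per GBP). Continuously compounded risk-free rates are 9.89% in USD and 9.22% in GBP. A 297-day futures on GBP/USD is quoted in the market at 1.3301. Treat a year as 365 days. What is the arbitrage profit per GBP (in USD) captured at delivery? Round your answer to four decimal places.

Fair futures: F* = S·e^(carry·T), with carry = (r_USD − r_GBP) = 0.0989 − 0.0922 = 0.0067
F* = 1.2884 · e^(0.0067 × 297/365) = 1.2884 · e^0.005452 = 1.2884 × 1.005467 = 1.2954
Market 1.3301 > fair 1.2954: forward overpriced → cash-and-carry (buy spot, short the forward).
At maturity, profit = |F_mkt − F*| = |1.3301 − 1.2954| = 0.0347 per GBP (in USD)

0.0347 per GBP (in USD)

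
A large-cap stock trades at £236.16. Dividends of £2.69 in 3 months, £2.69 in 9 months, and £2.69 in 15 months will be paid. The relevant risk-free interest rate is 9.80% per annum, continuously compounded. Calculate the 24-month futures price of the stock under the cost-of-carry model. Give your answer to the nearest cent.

£278.17

PV(dividends) I = 2.69·e^(−0.0980·3/12) + 2.69·e^(−0.0980·9/12) + 2.69·e^(−0.0980·15/12)
I = 2.6249 + 2.4994 + 2.3799 = 7.5042
F = (S − I)·e^(rT) = (236.16 − 7.5042) · e^(0.0980·24/12)
= 228.6558 · e^0.196000 = 228.6558 × 1.216527 = £278.17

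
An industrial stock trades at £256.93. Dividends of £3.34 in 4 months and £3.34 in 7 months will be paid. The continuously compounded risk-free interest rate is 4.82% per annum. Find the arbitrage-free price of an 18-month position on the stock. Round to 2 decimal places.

£269.17

PV(dividends) I = 3.34·e^(−0.0482·4/12) + 3.34·e^(−0.0482·7/12)
I = 3.2868 + 3.2474 = 6.5342
F = (S − I)·e^(rT) = (256.93 − 6.5342) · e^(0.0482·18/12)
= 250.3958 · e^0.072300 = 250.3958 × 1.074978 = £269.17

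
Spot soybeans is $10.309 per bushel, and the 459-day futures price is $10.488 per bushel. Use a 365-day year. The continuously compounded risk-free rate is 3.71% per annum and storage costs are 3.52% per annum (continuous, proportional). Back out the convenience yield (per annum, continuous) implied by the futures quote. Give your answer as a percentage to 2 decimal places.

F = S·e^((r+u−y)T) ⇒ (r+u−y) = ln(F/S)/T
ln(10.488/10.309) = 0.017214; /T ⇒ 0.013689
y = r + u − ln(F/S)/T = 0.0371 + 0.0352 − 0.013689 = 0.058611
y = 5.86%

5.86%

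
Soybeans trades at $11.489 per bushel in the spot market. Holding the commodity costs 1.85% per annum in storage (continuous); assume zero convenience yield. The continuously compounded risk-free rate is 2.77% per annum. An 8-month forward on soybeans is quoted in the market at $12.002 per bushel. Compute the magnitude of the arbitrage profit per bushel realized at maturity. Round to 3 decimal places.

$0.154 per bushel

Fair forward: F* = S·e^(carry·T), with carry = (r + u) = 0.0277 + 0.0185 = 0.0462
F* = 11.489 · e^(0.0462 × 8/12) = 11.489 · e^0.030800 = 11.489 × 1.031279 = $11.8484
Market $12.002 > fair $11.8484: forward overpriced → cash-and-carry (buy spot, short the forward).
At maturity, profit = |F_mkt − F*| = |12.002 − 11.8484| = $0.154 per bushel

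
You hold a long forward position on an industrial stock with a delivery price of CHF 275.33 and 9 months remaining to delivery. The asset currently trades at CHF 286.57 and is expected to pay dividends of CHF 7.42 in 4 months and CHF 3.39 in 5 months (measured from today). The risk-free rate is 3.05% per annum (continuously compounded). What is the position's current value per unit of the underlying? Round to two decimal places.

CHF 6.77

PV(remaining dividends) I = 7.42·e^(−0.0305·4/12) + 3.39·e^(−0.0305·5/12) = 10.6921
Current forward F = (S − I)·e^(rT) = (286.57 − 10.6921)·e^(0.0305·9/12) = 275.8779 × 1.023139 = 282.2614
Value (long) = (F − K)·e^(−rT) = (282.2614 − 275.33) × 0.977385 = 6.7746
Value = CHF 6.77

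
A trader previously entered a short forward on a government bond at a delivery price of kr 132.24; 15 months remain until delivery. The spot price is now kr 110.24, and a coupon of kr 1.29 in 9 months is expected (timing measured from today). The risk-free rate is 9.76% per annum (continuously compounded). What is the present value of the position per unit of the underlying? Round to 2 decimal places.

PV(remaining coupons) I = 1.29·e^(−0.0976·9/12) = 1.1989
Current forward F = (S − I)·e^(rT) = (110.24 − 1.1989)·e^(0.0976·15/12) = 109.0411 × 1.129754 = 123.1896
Value (long) = (F − K)·e^(−rT) = (123.1896 − 132.24) × 0.885148 = -8.0109
Short position value = −(long value) = kr 8.01

kr 8.01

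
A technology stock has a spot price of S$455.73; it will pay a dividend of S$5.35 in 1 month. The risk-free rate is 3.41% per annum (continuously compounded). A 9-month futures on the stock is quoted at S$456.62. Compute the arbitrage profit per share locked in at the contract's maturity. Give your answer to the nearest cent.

PV(dividends) I = 5.35·e^(−0.0341·1/12) = 5.3348
Fair futures F* = (S − I)·e^(rT) = (455.73 − 5.3348)·e^0.025575 = 450.3952 × 1.025905 = 462.0627
Market S$456.62 < fair 462.0627: forward underpriced → reverse cash-and-carry (short the stock, invest proceeds at r, pay the dividends, go long the forward).
Profit at T = |F_mkt − F*| = |456.62 − 462.0627| = S$5.44 per share

S$5.44 per share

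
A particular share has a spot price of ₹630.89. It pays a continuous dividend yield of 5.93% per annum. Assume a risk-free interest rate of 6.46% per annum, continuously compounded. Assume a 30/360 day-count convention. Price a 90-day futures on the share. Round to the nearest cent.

₹631.73

F = S·e^((r − q)T) = 630.89 · e^((0.0646 − 0.0593) × 90/360)
= 630.89 · e^0.001325 = 630.89 × 1.001326
F = ₹631.73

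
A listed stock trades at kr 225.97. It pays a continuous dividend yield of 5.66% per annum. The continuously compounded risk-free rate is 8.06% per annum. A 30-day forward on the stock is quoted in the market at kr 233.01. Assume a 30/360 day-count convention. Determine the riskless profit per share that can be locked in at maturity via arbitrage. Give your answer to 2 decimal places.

Fair forward: F* = S·e^(carry·T), with carry = (r − q) = 0.0806 − 0.0566 = 0.0240
F* = 225.97 · e^(0.0240 × 30/360) = 225.97 · e^0.002000 = 225.97 × 1.002002 = kr 226.4224
Market kr 233.01 > fair kr 226.4224: forward overpriced → cash-and-carry (buy spot, short the forward).
At maturity, profit = |F_mkt − F*| = |233.01 − 226.4224| = kr 6.59 per share

kr 6.59 per share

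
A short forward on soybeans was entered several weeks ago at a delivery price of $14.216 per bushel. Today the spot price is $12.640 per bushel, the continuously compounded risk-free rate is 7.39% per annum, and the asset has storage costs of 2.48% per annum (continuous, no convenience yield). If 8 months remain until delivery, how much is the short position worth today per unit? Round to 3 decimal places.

$0.682 per bushel

Current fair forward for the remaining 8 months: F = S·e^((r + u)·T), (r + u) = 0.0739 + 0.0248 = 0.0987
F = 12.640 · e^(0.0987 × 8/12) = 12.640 × 1.068013 = 13.4997
Value of long forward = (F − K)·e^(−rT) = (13.4997 − 14.216) · e^(−0.0739·8/12)
= -0.7163 × 0.951927 = -0.682
Short position value = −(long value) = $0.682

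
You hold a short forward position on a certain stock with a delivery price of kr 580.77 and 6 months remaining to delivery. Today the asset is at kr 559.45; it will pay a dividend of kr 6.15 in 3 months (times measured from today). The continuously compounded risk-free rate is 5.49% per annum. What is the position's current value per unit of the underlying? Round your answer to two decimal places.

kr 11.66

PV(remaining dividends) I = 6.15·e^(−0.0549·3/12) = 6.0662
Current forward F = (S − I)·e^(rT) = (559.45 − 6.0662)·e^(0.0549·6/12) = 553.3838 × 1.027830 = 568.7845
Value (long) = (F − K)·e^(−rT) = (568.7845 − 580.77) × 0.972923 = -11.6610
Short position value = −(long value) = kr 11.66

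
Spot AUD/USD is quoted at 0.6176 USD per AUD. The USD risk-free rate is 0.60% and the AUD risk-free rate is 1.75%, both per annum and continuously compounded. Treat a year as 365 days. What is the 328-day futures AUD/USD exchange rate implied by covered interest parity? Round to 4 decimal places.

0.6113

F = S·e^((r_USD − r_AUD)T) = 0.6176 · e^((0.0060 − 0.0175) × 328/365)
= 0.6176 · e^-0.010334 = 0.6176 × 0.989719
F = 0.6113 USD per AUD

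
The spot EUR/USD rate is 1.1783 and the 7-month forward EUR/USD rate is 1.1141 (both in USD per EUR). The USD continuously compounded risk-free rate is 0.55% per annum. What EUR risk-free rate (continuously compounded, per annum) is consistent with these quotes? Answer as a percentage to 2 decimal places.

F = S·e^((r_USD − r_EUR)T) ⇒ r_EUR = r_USD − ln(F/S)/T
ln(1.1141/1.1783) = -0.056026; /(7/12) = -0.096045
r_EUR = 0.0055 + 0.096045 = 0.101545
r_EUR = 10.15%

10.15%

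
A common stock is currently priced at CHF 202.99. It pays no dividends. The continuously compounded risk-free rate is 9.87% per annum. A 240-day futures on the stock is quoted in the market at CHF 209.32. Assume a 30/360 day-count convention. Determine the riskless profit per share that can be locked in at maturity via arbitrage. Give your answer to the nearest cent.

Fair futures: F* = S·e^(carry·T), with carry = r = 0.0987
F* = 202.99 · e^(0.0987 × 240/360) = 202.99 · e^0.065800 = 202.99 × 1.068013 = CHF 216.7960
Market CHF 209.32 < fair CHF 216.7960: forward underpriced → reverse cash-and-carry (short spot, go long the forward).
At maturity, profit = |F_mkt − F*| = |209.32 − 216.7960| = CHF 7.48 per share

CHF 7.48 per share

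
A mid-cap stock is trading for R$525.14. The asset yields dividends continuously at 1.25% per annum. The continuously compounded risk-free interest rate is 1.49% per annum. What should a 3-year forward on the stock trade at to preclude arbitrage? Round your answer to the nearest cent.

R$528.93

F = S·e^((r − q)T) = 525.14 · e^((0.0149 − 0.0125) × 3)
= 525.14 · e^0.007200 = 525.14 × 1.007226
F = R$528.93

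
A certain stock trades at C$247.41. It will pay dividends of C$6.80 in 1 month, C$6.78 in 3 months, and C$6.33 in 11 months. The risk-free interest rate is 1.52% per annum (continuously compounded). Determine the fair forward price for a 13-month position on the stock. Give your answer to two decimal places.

PV(dividends) I = 6.80·e^(−0.0152·1/12) + 6.78·e^(−0.0152·3/12) + 6.33·e^(−0.0152·11/12)
I = 6.7914 + 6.7543 + 6.2424 = 19.7881
F = (S − I)·e^(rT) = (247.41 − 19.7881) · e^(0.0152·13/12)
= 227.6219 · e^0.016467 = 227.6219 × 1.016603 = C$231.40

C$231.40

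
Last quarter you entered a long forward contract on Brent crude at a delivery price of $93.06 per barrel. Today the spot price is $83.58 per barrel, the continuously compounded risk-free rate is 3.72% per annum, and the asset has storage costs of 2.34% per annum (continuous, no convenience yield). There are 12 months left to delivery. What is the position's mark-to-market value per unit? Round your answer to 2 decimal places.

Current fair forward for the remaining 12 months: F = S·e^((r + u)·T), (r + u) = 0.0372 + 0.0234 = 0.0606
F = 83.58 · e^(0.0606 × 12/12) = 83.58 × 1.062474 = 88.8016
Value of long forward = (F − K)·e^(−rT) = (88.8016 − 93.06) · e^(−0.0372·12/12)
= -4.2584 × 0.963483 = -4.10

-$4.10 per barrel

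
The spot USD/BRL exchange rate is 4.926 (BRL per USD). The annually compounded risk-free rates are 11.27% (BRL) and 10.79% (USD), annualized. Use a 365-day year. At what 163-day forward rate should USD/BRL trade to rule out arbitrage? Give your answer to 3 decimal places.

By covered interest parity, F = S · (1+r_BRL)^T / (1+r_USD)^T
= 4.926 × 1.048845 / 1.046822 = 4.926 × 1.001933
F = 4.936 BRL per USD

4.936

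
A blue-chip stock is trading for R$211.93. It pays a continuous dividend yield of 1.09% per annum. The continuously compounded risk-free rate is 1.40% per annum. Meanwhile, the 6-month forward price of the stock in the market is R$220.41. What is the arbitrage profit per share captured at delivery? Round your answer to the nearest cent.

Fair forward: F* = S·e^(carry·T), with carry = (r − q) = 0.0140 − 0.0109 = 0.0031
F* = 211.93 · e^(0.0031 × 6/12) = 211.93 · e^0.001550 = 211.93 × 1.001551 = R$212.2587
Market R$220.41 > fair R$212.2587: forward overpriced → cash-and-carry (buy spot, short the forward).
At maturity, profit = |F_mkt − F*| = |220.41 − 212.2587| = R$8.15 per share

R$8.15 per share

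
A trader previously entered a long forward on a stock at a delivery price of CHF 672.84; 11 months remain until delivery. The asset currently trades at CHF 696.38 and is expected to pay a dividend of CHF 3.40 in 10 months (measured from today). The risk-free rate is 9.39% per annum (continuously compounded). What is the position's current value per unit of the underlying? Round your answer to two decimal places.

CHF 75.89

PV(remaining dividends) I = 3.40·e^(−0.0939·10/12) = 3.1441
Current forward F = (S − I)·e^(rT) = (696.38 − 3.1441)·e^(0.0939·11/12) = 693.2359 × 1.089888 = 755.5495
Value (long) = (F − K)·e^(−rT) = (755.5495 − 672.84) × 0.917525 = 75.8880
Value = CHF 75.89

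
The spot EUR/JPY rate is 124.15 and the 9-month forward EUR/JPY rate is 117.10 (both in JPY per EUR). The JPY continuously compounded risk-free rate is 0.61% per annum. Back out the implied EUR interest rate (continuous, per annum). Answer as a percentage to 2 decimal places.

F = S·e^((r_JPY − r_EUR)T) ⇒ r_EUR = r_JPY − ln(F/S)/T
ln(117.10/124.15) = -0.058462; /(9/12) = -0.077949
r_EUR = 0.0061 + 0.077949 = 0.084049
r_EUR = 8.40%

8.40%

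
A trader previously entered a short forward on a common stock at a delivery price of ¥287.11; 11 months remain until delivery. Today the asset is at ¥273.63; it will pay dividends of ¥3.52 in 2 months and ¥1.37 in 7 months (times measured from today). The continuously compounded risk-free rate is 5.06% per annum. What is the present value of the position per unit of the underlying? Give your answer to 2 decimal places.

PV(remaining dividends) I = 3.52·e^(−0.0506·2/12) + 1.37·e^(−0.0506·7/12) = 4.8206
Current forward F = (S − I)·e^(rT) = (273.63 − 4.8206)·e^(0.0506·11/12) = 268.8094 × 1.047476 = 281.5714
Value (long) = (F − K)·e^(−rT) = (281.5714 − 287.11) × 0.954676 = -5.2876
Short position value = −(long value) = ¥5.29

¥5.29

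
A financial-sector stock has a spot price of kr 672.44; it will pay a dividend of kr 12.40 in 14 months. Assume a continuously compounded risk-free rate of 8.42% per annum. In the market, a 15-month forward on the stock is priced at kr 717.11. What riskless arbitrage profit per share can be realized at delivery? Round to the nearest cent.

kr 17.48 per share

PV(dividends) I = 12.40·e^(−0.0842·14/12) = 11.2398
Fair forward F* = (S − I)·e^(rT) = (672.44 − 11.2398)·e^0.105250 = 661.2002 × 1.110988 = 734.5855
Market kr 717.11 < fair 734.5855: forward underpriced → reverse cash-and-carry (short the stock, invest proceeds at r, pay the dividends, go long the forward).
Profit at T = |F_mkt − F*| = |717.11 − 734.5855| = kr 17.48 per share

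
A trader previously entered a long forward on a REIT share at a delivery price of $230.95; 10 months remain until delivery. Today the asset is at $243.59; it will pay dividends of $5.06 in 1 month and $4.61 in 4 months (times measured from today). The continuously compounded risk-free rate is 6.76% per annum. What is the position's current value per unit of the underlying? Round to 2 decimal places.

PV(remaining dividends) I = 5.06·e^(−0.0676·1/12) + 4.61·e^(−0.0676·4/12) = 9.5389
Current forward F = (S − I)·e^(rT) = (243.59 − 9.5389)·e^(0.0676·10/12) = 234.0511 × 1.057950 = 247.6144
Value (long) = (F − K)·e^(−rT) = (247.6144 − 230.95) × 0.945224 = 15.7516
Value = $15.75

$15.75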